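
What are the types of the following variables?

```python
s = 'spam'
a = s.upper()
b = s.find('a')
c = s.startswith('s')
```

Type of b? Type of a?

str.find() returns int; str.upper() returns str

int, str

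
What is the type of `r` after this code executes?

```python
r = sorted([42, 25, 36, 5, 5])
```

sorted() always returns list

list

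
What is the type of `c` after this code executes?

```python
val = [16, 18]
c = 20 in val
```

'in' operator returns bool

bool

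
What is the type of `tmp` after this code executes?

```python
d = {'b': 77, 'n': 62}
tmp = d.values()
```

.values() returns a dict_values view object

dict_values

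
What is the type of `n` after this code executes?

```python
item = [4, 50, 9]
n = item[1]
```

Indexing a list of ints returns int (item[1] = 50)

int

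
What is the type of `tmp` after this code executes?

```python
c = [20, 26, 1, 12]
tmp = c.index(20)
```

list.index() returns int

int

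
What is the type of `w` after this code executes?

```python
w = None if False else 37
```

Ternary: condition is False, else branch (37) taken → int

int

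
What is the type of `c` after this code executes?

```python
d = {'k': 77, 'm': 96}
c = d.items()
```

dict.items() returns a dict_items view

dict_items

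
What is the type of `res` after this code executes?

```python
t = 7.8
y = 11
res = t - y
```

float - int returns float (7.8 - 11 = -3.2)

float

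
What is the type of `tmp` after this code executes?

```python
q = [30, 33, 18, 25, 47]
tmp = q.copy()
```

list.copy() returns list

list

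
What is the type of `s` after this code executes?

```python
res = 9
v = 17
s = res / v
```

int / int always returns float in Python 3 (9 / 17 = 0.529412)

float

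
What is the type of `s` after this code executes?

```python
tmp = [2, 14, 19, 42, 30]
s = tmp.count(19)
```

list.count() returns int

int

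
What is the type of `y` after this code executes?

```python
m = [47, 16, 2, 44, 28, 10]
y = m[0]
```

Indexing a list of ints returns int (m[0] = 47)

int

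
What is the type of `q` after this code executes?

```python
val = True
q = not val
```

'not' always returns bool

bool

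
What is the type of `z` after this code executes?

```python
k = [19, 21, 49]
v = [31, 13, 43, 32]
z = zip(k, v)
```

zip() returns a zip iterator object

zip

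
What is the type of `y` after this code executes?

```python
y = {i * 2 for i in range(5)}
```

A set comprehension {expr for x in iterable} produces a set

set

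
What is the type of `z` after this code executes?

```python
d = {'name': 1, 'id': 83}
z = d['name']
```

Accessing dict[str, int] with key 'name' returns int value 1

int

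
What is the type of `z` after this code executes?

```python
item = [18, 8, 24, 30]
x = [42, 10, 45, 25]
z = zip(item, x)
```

zip() returns a zip iterator object

zip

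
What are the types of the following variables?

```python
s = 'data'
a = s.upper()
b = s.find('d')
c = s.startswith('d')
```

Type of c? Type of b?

str.startswith() returns bool; str.find() returns int

bool, int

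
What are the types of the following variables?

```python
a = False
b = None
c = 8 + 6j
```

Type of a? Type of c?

a is bool; c is complex

bool, complex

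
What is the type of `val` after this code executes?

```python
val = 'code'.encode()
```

str.encode() returns bytes

bytes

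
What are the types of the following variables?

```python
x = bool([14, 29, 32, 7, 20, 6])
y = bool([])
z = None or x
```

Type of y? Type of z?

bool() returns bool; None or <bool> returns the bool

bool, bool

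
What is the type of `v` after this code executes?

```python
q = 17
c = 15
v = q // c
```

int // int returns int (17 // 15 = 1)

int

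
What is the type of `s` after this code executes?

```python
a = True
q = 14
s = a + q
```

bool + int returns int (True is 1, so 1 + 14 = 15)

int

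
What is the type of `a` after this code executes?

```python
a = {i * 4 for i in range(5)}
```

A set comprehension {expr for x in iterable} produces a set

set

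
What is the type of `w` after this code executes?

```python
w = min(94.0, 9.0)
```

min() of floats returns float

float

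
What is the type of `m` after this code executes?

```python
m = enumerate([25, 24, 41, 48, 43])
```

enumerate() returns an enumerate iterator object

enumerate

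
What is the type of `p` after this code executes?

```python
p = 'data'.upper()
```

str.upper() returns str

str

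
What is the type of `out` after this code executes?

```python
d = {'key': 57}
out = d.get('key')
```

dict.get() returns the value (int) when key is found

int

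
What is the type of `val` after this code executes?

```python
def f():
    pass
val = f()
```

A function with no return statement returns None

NoneType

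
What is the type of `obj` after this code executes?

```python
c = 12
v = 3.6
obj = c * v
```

int * float returns float (12 * 3.6 = 43.2)

float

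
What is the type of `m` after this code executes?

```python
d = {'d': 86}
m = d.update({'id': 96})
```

dict.update() returns None

NoneType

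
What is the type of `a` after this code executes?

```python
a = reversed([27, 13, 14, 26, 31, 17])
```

reversed() on a list returns a list_reverseiterator

list_reverseiterator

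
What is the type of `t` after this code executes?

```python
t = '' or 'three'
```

'or' returns first truthy value ('three', which is str)

str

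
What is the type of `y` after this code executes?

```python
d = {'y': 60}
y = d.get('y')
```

dict.get() returns the value (int) when key is found

int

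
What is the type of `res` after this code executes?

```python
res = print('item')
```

print() returns None

NoneType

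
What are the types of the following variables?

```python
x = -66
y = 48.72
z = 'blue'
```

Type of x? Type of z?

x is int; z is str

int, str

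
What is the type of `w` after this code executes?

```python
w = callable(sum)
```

callable() returns bool

bool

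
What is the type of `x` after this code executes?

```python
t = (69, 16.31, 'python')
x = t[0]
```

Index 0 of tuple is 69 which is int

int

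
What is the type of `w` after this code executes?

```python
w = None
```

None has type NoneType

NoneType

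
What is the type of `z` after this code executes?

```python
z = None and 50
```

'and' returns first falsy value (None)

NoneType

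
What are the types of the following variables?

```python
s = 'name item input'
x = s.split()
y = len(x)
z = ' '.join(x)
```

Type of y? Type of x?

len() returns int; str.split() returns list

int, list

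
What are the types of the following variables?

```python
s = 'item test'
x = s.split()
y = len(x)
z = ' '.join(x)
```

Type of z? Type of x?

str.join() returns str; str.split() returns list

str, list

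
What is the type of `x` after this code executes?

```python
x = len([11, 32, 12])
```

len() always returns int

int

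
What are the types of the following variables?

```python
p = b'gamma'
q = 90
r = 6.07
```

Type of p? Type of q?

p is bytes; q is int

bytes, int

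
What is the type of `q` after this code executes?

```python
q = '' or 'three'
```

'or' returns first truthy value ('three', which is str)

str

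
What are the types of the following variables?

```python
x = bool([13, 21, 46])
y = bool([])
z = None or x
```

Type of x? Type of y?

bool() returns bool; bool() returns bool

bool, bool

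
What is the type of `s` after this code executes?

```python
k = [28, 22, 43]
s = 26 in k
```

'in' operator returns bool

bool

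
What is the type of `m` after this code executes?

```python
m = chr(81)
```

chr() returns str (single character)

str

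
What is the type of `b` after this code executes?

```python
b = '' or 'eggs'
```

'or' returns first truthy value ('eggs', which is str)

str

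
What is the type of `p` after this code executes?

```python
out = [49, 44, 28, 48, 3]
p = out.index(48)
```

list.index() returns int

int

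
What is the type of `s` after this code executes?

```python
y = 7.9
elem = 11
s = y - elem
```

float - int returns float (7.9 - 11 = -3.1)

float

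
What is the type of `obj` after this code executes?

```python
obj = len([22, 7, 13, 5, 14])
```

len() always returns int

int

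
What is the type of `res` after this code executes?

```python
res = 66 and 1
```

'and' returns the last value when all truthy (1, which is int)

int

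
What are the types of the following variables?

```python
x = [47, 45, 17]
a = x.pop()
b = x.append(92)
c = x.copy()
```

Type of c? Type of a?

list.copy() returns list; list.pop() returns the element (int)

list, int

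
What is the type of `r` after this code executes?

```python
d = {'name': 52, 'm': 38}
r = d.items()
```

dict.items() returns a dict_items view

dict_items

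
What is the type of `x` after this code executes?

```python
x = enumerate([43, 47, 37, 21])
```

enumerate() returns an enumerate iterator object

enumerate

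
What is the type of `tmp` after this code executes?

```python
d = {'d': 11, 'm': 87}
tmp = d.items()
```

dict.items() returns a dict_items view

dict_items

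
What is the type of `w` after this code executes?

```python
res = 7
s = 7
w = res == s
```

Equality comparison returns bool

bool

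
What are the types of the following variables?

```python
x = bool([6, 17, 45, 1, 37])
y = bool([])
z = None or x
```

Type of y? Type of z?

bool() returns bool; None or <bool> returns the bool

bool, bool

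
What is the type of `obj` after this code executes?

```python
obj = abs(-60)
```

abs() of int returns int

int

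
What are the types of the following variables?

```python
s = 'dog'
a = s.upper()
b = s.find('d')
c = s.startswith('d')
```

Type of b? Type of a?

str.find() returns int; str.upper() returns str

int, str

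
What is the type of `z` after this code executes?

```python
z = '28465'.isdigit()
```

str.isdigit() returns bool

bool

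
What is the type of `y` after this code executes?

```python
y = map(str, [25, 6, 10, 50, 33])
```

map() returns a map iterator object

map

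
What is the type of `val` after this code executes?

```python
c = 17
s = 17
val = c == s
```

Equality comparison returns bool

bool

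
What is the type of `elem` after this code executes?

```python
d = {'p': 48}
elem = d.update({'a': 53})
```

dict.update() returns None

NoneType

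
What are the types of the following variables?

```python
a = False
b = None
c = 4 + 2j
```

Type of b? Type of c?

b is NoneType; c is complex

NoneType, complex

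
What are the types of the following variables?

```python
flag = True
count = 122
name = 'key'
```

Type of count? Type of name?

count is int; name is str

int, str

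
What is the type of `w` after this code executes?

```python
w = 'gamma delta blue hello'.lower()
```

str.lower() returns str

str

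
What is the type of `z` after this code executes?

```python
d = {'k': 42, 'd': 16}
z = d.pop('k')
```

dict.pop() returns the value (int)

int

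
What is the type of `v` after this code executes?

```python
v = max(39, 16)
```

max() of ints returns int

int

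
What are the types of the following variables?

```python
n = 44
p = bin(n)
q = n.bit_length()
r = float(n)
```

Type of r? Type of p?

float() returns float; bin() returns str

float, str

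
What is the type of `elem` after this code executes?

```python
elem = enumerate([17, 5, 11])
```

enumerate() returns an enumerate iterator object

enumerate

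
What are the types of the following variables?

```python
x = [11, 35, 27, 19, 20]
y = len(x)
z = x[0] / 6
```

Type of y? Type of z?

len() returns int; int / int returns float

int, float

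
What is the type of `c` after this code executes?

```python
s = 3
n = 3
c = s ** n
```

int ** positive int returns int (3 ** 3 = 27)

int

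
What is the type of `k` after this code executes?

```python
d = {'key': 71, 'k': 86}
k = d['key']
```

Accessing dict[str, int] with key 'key' returns int value 71

int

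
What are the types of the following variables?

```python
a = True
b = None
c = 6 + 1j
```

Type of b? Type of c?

b is NoneType; c is complex

NoneType, complex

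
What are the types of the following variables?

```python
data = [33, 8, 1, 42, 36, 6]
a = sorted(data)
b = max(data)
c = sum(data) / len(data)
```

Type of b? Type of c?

max of ints returns int; int / int returns float

int, float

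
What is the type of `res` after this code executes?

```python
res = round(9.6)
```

round() with no ndigits arg returns int

int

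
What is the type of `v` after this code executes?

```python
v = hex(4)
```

hex() returns str representation

str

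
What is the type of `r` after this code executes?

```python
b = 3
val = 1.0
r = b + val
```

int + float returns float (3 + 1.0 = 4.0)

float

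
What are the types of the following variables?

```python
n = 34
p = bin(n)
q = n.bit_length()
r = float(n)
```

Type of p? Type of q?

bin() returns str; int.bit_length() returns int

str, int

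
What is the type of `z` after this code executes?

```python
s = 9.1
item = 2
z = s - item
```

float - int returns float (9.1 - 2 = 7.1)

float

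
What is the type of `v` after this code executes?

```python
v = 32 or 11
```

'or' returns the first truthy value (32, which is int)

int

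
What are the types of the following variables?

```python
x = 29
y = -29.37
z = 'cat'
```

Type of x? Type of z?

x is int; z is str

int, str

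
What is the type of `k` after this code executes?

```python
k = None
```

None has type NoneType

NoneType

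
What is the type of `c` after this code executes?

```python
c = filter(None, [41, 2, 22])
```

filter() returns a filter iterator object

filter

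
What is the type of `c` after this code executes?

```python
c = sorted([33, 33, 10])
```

sorted() always returns list

list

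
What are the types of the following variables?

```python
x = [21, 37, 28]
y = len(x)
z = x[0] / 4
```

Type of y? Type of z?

len() returns int; int / int returns float

int, float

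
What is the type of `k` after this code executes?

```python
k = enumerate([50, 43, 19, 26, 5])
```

enumerate() returns an enumerate iterator object

enumerate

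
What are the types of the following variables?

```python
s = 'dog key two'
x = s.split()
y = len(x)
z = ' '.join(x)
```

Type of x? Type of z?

str.split() returns list; str.join() returns str

list, str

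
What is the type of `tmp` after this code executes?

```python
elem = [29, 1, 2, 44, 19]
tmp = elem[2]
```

Indexing a list of ints returns int (elem[2] = 2)

int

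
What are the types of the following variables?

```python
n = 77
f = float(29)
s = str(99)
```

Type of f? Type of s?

f is float; s is str

float, str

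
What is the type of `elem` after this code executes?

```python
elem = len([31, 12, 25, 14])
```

len() always returns int

int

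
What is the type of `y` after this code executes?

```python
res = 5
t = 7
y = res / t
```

int / int always returns float in Python 3 (5 / 7 = 0.714286)

float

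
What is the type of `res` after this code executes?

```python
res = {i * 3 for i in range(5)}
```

A set comprehension {expr for x in iterable} produces a set

set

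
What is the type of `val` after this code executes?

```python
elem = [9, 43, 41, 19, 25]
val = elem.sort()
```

list.sort() returns None (sorts in place)

NoneType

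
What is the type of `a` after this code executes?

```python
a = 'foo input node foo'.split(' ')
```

str.split() returns list

list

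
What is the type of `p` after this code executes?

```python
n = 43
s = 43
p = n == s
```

Equality comparison returns bool

bool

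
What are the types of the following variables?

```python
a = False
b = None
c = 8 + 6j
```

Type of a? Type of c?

a is bool; c is complex

bool, complex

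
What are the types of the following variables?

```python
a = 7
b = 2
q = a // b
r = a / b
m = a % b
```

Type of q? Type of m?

int // int returns int; int % int returns int

int, int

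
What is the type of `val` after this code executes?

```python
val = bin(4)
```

bin() returns str representation

str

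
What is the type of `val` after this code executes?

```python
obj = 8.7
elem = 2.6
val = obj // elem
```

float // float returns float (floor division preserves float type)

float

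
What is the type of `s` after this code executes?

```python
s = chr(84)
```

chr() returns str (single character)

str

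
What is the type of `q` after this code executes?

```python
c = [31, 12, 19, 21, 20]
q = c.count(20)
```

list.count() returns int

int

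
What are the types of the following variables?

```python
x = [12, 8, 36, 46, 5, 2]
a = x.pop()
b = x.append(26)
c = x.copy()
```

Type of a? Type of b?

list.pop() returns the element (int); list.append() returns None

int, NoneType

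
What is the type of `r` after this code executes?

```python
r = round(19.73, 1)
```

round() with ndigits arg returns float

float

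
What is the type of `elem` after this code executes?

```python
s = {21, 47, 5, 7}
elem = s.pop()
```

Popping from a set of ints returns int

int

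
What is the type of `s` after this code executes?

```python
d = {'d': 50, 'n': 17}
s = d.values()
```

.values() returns a dict_values view object

dict_values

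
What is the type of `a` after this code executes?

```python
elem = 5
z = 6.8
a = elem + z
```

int + float returns float (5 + 6.8 = 11.8)

float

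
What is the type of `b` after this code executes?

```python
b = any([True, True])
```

any() returns bool

bool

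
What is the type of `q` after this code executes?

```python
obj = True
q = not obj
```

'not' always returns bool

bool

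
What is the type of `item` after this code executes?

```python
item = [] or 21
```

'or' returns first truthy value (21, which is int)

int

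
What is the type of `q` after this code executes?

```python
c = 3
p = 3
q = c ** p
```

int ** positive int returns int (3 ** 3 = 27)

int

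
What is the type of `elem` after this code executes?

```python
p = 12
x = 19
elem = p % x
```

int % int returns int (12 % 19 = 12)

int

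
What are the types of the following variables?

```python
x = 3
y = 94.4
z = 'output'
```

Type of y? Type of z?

y is float; z is str

float, str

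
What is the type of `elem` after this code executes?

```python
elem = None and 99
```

'and' returns first falsy value (None)

NoneType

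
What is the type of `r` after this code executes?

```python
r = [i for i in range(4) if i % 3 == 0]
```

A list comprehension [...] produces a list

list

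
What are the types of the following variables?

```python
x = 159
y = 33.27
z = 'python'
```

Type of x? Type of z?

x is int; z is str

int, str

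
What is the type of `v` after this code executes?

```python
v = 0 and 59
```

'and' returns the first falsy value (0, which is int)

int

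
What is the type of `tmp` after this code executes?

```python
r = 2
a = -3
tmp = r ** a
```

int ** negative int returns float

float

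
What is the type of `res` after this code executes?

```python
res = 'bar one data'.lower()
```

str.lower() returns str

str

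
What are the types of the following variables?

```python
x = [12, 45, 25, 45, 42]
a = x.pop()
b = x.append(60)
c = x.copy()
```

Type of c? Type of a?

list.copy() returns list; list.pop() returns the element (int)

list, int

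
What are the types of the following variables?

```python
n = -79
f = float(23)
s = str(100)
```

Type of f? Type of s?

f is float; s is str

float, str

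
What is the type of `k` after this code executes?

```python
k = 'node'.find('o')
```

str.find() returns int (index, or -1)

int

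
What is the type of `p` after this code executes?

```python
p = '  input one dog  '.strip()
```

str.strip() returns str

str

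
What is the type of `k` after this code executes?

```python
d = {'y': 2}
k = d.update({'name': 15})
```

dict.update() returns None

NoneType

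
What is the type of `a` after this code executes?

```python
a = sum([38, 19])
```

sum() of ints returns int

int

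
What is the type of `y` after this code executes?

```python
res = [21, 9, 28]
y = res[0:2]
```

Slicing a list always returns a list

list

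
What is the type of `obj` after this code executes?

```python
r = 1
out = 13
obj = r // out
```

int // int returns int (1 // 13 = 0)

int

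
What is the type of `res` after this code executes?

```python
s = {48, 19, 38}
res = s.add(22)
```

set.add() returns None (mutates in place)

NoneType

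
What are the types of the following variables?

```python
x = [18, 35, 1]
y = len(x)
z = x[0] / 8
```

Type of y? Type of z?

len() returns int; int / int returns float

int, float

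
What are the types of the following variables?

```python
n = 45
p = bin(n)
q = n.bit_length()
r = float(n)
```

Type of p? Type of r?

bin() returns str; float() returns float

str, float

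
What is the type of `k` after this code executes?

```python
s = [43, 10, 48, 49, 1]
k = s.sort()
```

list.sort() returns None (sorts in place)

NoneType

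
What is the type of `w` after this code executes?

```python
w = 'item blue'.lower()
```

str.lower() returns str

str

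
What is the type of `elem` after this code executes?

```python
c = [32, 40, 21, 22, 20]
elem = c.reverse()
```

list.reverse() returns None

NoneType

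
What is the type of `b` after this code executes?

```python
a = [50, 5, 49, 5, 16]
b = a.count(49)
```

list.count() returns int

int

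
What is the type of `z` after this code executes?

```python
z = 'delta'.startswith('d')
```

str.startswith() returns bool

bool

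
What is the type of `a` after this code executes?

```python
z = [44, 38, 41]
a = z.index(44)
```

list.index() returns int

int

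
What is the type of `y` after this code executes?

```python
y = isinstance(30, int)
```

isinstance() returns bool

bool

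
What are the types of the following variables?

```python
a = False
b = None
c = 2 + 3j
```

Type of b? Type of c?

b is NoneType; c is complex

NoneType, complex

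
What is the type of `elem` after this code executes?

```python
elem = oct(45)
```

oct() returns str representation

str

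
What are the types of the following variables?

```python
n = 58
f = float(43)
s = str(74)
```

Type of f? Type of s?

f is float; s is str

float, str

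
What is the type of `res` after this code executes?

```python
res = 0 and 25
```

'and' returns the first falsy value (0, which is int)

int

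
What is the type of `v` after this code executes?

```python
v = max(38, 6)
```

max() of ints returns int

int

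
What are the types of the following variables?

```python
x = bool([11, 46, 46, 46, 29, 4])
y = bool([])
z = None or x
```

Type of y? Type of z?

bool() returns bool; None or <bool> returns the bool

bool, bool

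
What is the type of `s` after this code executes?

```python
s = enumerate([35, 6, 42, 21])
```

enumerate() returns an enumerate iterator object

enumerate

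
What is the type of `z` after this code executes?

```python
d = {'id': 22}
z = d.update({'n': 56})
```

dict.update() returns None

NoneType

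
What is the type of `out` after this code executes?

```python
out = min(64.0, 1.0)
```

min() of floats returns float

float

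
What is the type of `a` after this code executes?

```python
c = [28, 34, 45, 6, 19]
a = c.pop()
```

list.pop() returns the popped element (int here)

int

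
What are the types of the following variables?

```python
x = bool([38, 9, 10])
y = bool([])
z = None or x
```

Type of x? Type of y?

bool() returns bool; bool() returns bool

bool, bool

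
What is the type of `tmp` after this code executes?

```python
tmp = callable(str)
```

callable() returns bool

bool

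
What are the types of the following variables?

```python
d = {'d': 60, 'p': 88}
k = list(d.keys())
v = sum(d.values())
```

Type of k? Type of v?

list(...) returns list; sum of int values returns int

list, int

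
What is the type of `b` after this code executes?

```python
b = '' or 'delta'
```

'or' returns first truthy value ('delta', which is str)

str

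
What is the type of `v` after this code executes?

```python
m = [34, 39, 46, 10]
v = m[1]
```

Indexing a list of ints returns int (m[1] = 39)

int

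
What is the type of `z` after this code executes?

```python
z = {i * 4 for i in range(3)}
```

A set comprehension {expr for x in iterable} produces a set

set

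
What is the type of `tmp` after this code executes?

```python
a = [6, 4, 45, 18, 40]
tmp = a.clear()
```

list.clear() returns None

NoneType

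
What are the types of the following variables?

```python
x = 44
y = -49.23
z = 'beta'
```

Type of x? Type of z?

x is int; z is str

int, str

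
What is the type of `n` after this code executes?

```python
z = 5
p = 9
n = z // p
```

int // int returns int (5 // 9 = 0)

int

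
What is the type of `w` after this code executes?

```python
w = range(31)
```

range() returns a range object

range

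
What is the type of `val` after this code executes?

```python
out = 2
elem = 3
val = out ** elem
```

int ** positive int returns int (2 ** 3 = 8)

int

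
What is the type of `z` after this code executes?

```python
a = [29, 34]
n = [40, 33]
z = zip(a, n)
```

zip() returns a zip iterator object

zip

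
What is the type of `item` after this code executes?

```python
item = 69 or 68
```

'or' returns the first truthy value (69, which is int)

int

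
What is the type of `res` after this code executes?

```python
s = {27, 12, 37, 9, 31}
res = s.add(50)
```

set.add() returns None (mutates in place)

NoneType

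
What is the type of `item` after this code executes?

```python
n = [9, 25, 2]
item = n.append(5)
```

list.append() returns None (mutates in place)

NoneType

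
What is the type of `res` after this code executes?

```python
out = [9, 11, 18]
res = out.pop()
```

list.pop() returns the popped element (int here)

int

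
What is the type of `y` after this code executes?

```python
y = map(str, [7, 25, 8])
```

map() returns a map iterator object

map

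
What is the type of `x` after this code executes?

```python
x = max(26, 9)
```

max() of ints returns int

int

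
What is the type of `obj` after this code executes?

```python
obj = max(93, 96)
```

max() of ints returns int

int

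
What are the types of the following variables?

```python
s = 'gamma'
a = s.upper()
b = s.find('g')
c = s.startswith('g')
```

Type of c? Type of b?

str.startswith() returns bool; str.find() returns int

bool, int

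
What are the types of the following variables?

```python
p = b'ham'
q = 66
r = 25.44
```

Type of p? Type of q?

p is bytes; q is int

bytes, int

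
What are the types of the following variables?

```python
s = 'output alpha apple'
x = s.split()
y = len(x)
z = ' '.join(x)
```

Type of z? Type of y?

str.join() returns str; len() returns int

str, int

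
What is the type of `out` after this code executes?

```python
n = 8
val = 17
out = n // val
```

int // int returns int (8 // 17 = 0)

int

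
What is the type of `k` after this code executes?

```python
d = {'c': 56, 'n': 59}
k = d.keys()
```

.keys() returns a dict_keys view object

dict_keys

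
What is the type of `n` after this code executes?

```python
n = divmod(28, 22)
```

divmod() returns a tuple (quotient, remainder)

tuple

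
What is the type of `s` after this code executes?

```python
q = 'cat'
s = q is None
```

'is' comparison returns bool

bool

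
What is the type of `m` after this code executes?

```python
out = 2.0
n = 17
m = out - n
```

float - int returns float (2.0 - 17 = -15.0)

float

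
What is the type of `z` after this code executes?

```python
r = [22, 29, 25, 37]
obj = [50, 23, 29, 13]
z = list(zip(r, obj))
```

list(zip(...)) returns a list of tuples

list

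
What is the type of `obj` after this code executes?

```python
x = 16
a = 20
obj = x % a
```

int % int returns int (16 % 20 = 16)

int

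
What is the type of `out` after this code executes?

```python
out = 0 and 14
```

'and' returns the first falsy value (0, which is int)

int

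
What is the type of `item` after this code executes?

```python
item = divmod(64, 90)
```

divmod() returns a tuple (quotient, remainder)

tuple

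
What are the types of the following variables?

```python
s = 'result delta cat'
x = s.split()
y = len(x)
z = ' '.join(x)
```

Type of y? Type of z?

len() returns int; str.join() returns str

int, str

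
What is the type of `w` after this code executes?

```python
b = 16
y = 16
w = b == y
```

Equality comparison returns bool

bool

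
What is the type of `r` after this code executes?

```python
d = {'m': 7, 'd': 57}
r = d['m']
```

Accessing dict[str, int] with key 'm' returns int value 7

int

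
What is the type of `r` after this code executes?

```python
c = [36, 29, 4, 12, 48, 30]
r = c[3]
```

Indexing a list of ints returns int (c[3] = 12)

int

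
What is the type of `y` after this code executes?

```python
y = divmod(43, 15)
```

divmod() returns a tuple (quotient, remainder)

tuple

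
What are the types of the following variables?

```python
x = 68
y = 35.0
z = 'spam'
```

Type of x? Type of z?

x is int; z is str

int, str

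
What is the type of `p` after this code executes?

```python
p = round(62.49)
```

round() with no ndigits arg returns int

int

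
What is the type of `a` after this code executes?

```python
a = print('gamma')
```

print() returns None

NoneType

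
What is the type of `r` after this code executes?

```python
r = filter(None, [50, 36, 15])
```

filter() returns a filter iterator object

filter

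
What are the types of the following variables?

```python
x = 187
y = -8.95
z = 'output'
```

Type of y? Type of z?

y is float; z is str

float, str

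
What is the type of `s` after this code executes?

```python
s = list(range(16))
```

list(range(...)) returns list

list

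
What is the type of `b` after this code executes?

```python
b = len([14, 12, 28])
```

len() always returns int

int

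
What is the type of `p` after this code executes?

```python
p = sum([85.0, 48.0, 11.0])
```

sum() of floats returns float

float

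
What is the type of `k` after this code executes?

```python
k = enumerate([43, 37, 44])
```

enumerate() returns an enumerate iterator object

enumerate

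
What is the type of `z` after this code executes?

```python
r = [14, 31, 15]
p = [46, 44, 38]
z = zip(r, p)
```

zip() returns a zip iterator object

zip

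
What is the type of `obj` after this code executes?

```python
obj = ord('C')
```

ord() returns int (Unicode code point)

int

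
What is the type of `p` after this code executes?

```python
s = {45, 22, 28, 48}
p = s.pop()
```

Popping from a set of ints returns int

int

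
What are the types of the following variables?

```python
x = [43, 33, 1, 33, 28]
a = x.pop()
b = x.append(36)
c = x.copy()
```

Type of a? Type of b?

list.pop() returns the element (int); list.append() returns None

int, NoneType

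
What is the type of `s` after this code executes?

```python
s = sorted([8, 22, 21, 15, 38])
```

sorted() always returns list

list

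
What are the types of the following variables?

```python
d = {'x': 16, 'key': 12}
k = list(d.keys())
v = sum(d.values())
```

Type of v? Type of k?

sum of int values returns int; list(...) returns list

int, list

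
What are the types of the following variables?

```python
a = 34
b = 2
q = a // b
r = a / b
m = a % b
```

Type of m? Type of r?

int % int returns int; int / int returns float

int, float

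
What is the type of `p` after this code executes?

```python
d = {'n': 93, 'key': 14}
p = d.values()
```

.values() returns a dict_values view object

dict_values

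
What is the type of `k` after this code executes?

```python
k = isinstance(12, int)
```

isinstance() returns bool

bool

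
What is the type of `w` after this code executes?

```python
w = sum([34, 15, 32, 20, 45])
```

sum() of ints returns int

int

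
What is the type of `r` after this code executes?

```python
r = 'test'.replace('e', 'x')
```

str.replace() returns str

str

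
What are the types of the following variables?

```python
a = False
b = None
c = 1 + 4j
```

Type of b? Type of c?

b is NoneType; c is complex

NoneType, complex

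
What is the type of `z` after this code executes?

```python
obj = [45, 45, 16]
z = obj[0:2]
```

Slicing a list always returns a list

list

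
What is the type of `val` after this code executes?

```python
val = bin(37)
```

bin() returns str representation

str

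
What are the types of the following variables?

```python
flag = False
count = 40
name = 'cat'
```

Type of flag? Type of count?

flag is bool; count is int

bool, int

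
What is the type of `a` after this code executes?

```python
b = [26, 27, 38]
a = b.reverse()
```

list.reverse() returns None

NoneType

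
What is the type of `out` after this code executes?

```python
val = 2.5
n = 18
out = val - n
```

float - int returns float (2.5 - 18 = -15.5)

float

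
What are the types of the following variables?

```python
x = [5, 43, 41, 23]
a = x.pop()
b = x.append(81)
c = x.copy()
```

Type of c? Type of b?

list.copy() returns list; list.append() returns None

list, NoneType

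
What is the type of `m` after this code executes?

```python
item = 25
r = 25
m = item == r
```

Equality comparison returns bool

bool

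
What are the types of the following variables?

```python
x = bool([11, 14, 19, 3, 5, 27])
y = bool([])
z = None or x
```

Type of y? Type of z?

bool() returns bool; None or <bool> returns the bool

bool, bool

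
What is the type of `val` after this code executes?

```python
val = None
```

None has type NoneType

NoneType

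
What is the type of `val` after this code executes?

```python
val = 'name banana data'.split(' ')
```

str.split() returns list

list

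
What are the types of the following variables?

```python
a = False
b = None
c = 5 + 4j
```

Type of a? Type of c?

a is bool; c is complex

bool, complex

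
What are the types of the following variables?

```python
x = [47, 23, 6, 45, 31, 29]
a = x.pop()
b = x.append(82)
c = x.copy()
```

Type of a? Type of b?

list.pop() returns the element (int); list.append() returns None

int, NoneType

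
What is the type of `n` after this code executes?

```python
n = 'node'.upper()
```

str.upper() returns str

str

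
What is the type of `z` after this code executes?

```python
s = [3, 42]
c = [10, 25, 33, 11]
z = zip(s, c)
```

zip() returns a zip iterator object

zip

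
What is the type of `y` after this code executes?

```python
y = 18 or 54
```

'or' returns the first truthy value (18, which is int)

int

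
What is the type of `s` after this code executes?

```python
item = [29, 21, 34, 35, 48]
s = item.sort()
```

list.sort() returns None (sorts in place)

NoneType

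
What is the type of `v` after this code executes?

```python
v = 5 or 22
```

'or' returns the first truthy value (5, which is int)

int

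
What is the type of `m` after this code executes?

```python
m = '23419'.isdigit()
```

str.isdigit() returns bool

bool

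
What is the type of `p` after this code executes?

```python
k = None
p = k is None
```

'is' comparison returns bool

bool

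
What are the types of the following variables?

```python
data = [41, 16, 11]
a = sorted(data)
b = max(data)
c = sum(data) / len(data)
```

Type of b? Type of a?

max of ints returns int; sorted() returns list

int, list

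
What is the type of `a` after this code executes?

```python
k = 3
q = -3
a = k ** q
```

int ** negative int returns float

float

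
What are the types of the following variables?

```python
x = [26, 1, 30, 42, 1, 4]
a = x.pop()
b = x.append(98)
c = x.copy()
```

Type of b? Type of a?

list.append() returns None; list.pop() returns the element (int)

NoneType, int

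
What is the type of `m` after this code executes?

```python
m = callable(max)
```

callable() returns bool

bool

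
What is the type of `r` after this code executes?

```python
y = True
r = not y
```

'not' always returns bool

bool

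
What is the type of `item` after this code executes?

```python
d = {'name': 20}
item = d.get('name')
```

dict.get() returns the value (int) when key is found

int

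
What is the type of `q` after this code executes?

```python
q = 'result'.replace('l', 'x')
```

str.replace() returns str

str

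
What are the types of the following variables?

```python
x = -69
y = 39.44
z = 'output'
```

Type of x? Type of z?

x is int; z is str

int, str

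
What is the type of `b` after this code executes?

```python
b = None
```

None has type NoneType

NoneType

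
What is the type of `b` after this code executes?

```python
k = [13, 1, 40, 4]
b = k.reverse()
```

list.reverse() returns None

NoneType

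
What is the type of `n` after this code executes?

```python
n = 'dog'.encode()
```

str.encode() returns bytes

bytes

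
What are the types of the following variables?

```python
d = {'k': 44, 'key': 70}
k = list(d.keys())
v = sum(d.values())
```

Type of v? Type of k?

sum of int values returns int; list(...) returns list

int, list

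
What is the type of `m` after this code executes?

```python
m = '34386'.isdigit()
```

str.isdigit() returns bool

bool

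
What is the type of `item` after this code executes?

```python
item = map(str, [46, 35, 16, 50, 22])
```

map() returns a map iterator object

map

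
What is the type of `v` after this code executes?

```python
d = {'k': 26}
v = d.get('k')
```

dict.get() returns the value (int) when key is found

int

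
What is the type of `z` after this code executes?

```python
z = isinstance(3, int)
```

isinstance() returns bool

bool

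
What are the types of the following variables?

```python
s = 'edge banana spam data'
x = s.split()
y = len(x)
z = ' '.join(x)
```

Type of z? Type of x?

str.join() returns str; str.split() returns list

str, list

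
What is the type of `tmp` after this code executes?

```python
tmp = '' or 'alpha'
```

'or' returns first truthy value ('alpha', which is str)

str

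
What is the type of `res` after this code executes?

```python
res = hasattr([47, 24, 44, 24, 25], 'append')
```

hasattr() returns bool

bool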